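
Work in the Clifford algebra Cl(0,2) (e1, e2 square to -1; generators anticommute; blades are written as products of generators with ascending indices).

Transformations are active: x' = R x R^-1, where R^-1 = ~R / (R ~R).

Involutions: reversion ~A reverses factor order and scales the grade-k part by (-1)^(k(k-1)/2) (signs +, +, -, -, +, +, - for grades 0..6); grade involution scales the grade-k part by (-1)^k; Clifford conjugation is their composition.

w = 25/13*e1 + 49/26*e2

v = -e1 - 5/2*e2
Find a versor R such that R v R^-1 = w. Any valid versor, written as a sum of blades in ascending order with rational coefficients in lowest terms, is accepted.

R = v + w = 12/13*e1 - 8/13*e2 works: the equal norms (-29/4) guarantee its sandwich swaps v into w.
Answer: 12/13*e1 - 8/13*e2


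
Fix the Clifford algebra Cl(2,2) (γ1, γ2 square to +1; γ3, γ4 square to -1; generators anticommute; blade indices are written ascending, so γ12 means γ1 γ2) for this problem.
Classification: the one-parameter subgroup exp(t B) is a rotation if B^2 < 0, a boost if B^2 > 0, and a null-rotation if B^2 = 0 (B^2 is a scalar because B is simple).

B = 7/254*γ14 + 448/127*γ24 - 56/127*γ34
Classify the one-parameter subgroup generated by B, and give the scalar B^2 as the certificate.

B^2 term by term: the squares give (7/254)^2*(γ14)^2 + (448/127)^2*(γ24)^2 + (-56/127)^2*(γ34)^2 = 49/64516*(+1) + 200704/16129*(+1) + 3136/16129*(-1) = 49/4 (each basis 2-blade squares to minus the product of its generators' squares); cross terms between blades sharing an index anticommute and cancel. So B^2 = 49/4.
Answer: boost, certificate B^2 = 49/4. The class reads off the invariant scalar 49/4 directly.


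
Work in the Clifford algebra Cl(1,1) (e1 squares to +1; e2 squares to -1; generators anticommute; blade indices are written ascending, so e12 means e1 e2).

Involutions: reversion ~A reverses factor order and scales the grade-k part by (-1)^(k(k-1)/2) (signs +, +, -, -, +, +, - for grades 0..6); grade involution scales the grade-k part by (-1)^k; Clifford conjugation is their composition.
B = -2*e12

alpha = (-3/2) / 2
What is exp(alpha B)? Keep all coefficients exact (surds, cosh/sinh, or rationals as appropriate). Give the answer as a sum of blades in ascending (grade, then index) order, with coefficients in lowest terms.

B^2 = (-2)^2*(e12)^2 = 4*(+1) = 4 (a basis 2-blade squares to minus the product of its generators' squares).
B^2 = 4 — hyperbolic case — the even/odd split gives cosh and sinh: l = 2, alpha*l = -3/2, so exp(alpha B) = cosh(-3/2) + (sinh(-3/2)/2)*B = cosh(3/2) + (-sinh(3/2)/2)*B.
Answer: cosh(3/2) + sinh(3/2)*e12


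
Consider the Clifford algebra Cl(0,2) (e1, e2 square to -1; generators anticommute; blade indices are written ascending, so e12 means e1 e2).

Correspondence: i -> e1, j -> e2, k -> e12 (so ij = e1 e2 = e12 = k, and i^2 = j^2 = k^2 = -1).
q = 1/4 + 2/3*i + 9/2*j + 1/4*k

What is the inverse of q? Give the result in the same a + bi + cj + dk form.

In blades: q = 1/4 + 2/3*e1 + 9/2*e2 + 1/4*e12.
With qbar = 1/4 - 2/3*e1 - 9/2*e2 - 1/4*e12 (scalar fixed, mapped units negated), q qbar = 1499/72 (the sum of squared coefficients), so q^-1 = qbar / (1499/72) = 18/1499 - 48/1499*e1 - 324/1499*e2 - 18/1499*e12; translating back:
Answer: 18/1499 - 48/1499*i - 324/1499*j - 18/1499*k


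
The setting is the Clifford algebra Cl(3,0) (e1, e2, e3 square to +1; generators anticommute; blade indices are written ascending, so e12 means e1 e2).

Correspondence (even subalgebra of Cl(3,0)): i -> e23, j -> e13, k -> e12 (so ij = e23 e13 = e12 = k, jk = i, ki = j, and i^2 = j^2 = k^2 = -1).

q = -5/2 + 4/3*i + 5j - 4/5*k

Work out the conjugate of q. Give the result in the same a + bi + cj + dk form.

In blades: q = -5/2 - 4/5*e12 + 5*e13 + 4/3*e23.
Quaternion conjugation is reversion on the even subalgebra: the scalar is fixed and every grade-2 blade flips sign, giving -5/2 + 4/5*e12 - 5*e13 - 4/3*e23; translating back:
Answer: -5/2 - 4/3*i - 5j + 4/5*k


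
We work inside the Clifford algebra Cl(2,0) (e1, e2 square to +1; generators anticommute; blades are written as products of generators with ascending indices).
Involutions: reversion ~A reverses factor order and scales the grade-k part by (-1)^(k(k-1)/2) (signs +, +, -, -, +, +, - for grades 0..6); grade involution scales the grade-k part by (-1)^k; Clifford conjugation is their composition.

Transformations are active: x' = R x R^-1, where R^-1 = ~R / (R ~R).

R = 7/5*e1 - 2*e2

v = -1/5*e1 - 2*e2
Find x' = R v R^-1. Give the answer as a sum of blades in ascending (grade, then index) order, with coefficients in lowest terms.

~R = 7/5*e1 - 2*e2, and R ~R = 149/25, so R^-1 = ~R / (149/25).
R v = 93/25 - 16/5*e1 e2
Answer: 1451/745*e1 - 74/149*e2


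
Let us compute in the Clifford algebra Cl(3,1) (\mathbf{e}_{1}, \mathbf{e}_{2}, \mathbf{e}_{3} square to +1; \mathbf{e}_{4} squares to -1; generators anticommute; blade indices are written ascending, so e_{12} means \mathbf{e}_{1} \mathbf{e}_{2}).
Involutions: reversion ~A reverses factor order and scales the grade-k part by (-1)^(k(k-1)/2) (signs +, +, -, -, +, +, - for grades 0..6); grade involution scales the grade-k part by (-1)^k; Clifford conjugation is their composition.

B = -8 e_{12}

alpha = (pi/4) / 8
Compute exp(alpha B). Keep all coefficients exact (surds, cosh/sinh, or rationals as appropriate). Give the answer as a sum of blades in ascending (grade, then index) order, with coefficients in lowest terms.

B^2 = (-8)^2*(e_{12})^2 = 64*(-1) = -64 (a basis 2-blade squares to minus the product of its generators' squares).
B^2 = -64 — the negative square puts this in the circular regime; l = 8, alpha*l = \frac{\pi}{4}, so exp(alpha B) = cos(\frac{\pi}{4}) + (sin(\frac{\pi}{4})/8)*B = \frac{\sqrt{2}}{2} + (\frac{\sqrt{2}}{16})*B.
Answer: \frac{\sqrt{2}}{2} - \frac{\sqrt{2}}{2} e_{12}


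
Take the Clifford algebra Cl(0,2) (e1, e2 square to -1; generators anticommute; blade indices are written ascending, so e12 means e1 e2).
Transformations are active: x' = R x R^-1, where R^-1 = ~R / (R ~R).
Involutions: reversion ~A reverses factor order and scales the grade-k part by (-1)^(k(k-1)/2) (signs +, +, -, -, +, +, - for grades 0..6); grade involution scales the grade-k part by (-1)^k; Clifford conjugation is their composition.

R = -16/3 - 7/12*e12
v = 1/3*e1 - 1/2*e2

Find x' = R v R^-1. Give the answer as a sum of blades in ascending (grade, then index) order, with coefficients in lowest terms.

~R = -16/3 + 7/12*e12, and R ~R = 4145/144, so R^-1 = ~R / (4145/144).
R v = -149/72*e1 + 89/36*e2
Answer: 1797/4145*e1 - 10349/24870*e2


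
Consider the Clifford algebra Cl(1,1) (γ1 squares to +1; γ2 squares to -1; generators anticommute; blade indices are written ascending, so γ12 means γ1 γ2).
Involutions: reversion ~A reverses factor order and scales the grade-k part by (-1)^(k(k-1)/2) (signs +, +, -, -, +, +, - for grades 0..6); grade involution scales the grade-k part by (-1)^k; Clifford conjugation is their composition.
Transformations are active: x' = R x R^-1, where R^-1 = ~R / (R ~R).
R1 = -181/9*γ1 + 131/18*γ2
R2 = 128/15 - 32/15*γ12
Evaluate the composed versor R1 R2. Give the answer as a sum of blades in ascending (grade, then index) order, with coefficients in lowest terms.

Distribute over the terms of R1 (each basis-blade product reordered to ascending indices, repeated generators contracted through their squares):
(-181/9*γ1) R2 = -23168/135*γ1 + 5792/135*γ2
(131/18*γ2) R2 = -2096/135*γ1 + 8384/135*γ2
Summing the partial products and collecting blades:
Answer: -25264/135*γ1 + 14176/135*γ2


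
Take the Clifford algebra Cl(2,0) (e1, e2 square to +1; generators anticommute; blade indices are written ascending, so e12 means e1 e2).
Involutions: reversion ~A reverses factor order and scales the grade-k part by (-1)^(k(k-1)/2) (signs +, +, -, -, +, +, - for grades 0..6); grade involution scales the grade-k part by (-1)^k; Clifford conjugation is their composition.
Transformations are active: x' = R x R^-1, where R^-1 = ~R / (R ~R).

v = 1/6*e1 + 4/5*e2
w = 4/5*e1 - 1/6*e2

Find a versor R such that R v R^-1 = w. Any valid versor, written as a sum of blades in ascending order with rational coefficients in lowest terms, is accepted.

Take R = v + w = 29/30*e1 + 19/30*e2. Because q(v) = q(w) = 601/900, conjugation by R sends v exactly to w.
Answer: 29/30*e1 + 19/30*e2


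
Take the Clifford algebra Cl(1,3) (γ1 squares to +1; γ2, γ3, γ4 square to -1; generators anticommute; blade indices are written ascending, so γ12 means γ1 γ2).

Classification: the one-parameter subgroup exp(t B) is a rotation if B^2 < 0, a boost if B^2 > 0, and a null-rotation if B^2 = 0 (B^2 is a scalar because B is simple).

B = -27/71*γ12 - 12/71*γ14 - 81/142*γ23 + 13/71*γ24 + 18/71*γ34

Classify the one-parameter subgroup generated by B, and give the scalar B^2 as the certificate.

B^2 term by term: the squares give (-27/71)^2*(γ12)^2 + (-12/71)^2*(γ14)^2 + (-81/142)^2*(γ23)^2 + (13/71)^2*(γ24)^2 + (18/71)^2*(γ34)^2 = 729/5041*(+1) + 144/5041*(+1) + 6561/20164*(-1) + 169/5041*(-1) + 324/5041*(-1) = -1/4 (each basis 2-blade squares to minus the product of its generators' squares); cross terms between blades sharing an index anticommute and cancel; the commuting (index-disjoint) pairs give grade-4 terms 2*c*c'*(blade product), which cancel blade by blade — γ1234: -972/5041 + 972/5041 = 0 — confirming B is simple. So B^2 = -1/4.
Answer: rotation, certificate B^2 = -1/4. The invariant at work: B^2 = -1/4 is unchanged by conjugation, hence its sign classifies the subgroup whatever basis B is written in.


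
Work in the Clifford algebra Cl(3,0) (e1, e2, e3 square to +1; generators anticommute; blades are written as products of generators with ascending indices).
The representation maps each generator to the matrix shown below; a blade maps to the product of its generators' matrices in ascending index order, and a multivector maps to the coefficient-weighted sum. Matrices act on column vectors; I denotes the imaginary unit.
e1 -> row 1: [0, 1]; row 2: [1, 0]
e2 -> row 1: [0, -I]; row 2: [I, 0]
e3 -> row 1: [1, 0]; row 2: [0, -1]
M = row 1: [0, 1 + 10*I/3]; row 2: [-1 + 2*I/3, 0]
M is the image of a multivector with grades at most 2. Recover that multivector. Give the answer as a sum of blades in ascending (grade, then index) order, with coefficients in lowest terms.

Method: 1, rho(e1), rho(e2), rho(e3) form a trace-orthogonal basis of the 2x2 complex matrices (tr(X Y) = 2 if X = Y, else 0), so M = m0*1 + m1*rho(e1) + m2*rho(e2) + m3*rho(e3) with m0 = tr(M)/2 = 0, m1 = tr(M rho(e1))/2 = 2*I, m2 = tr(M rho(e2))/2 = -4/3 + I, m3 = tr(M rho(e3))/2 = 0.
Multiplying table entries, the bivector images are rho(e1 e2) = I*rho(e3), rho(e1 e3) = -I*rho(e2), rho(e2 e3) = I*rho(e1); with real blade coefficients the real parts of m0..m3 are the coefficients of 1, e1, e2, e3 and the imaginary parts give the bivectors (e2 e3: Im m1, e1 e3: -Im m2, e1 e2: Im m3).
Answer: -4/3*e2 - e1 e3 + 2*e2 e3


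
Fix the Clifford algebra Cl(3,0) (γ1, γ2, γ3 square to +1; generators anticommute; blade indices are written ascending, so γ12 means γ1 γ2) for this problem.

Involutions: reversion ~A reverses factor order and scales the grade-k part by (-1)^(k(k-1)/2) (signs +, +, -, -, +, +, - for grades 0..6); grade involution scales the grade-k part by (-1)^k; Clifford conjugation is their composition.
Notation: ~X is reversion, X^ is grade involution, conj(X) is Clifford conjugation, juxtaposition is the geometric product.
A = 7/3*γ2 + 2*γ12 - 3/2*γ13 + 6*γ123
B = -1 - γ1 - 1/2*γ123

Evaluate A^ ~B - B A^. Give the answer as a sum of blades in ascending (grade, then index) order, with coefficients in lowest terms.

first term: 3 + 43/12*γ2 - 5/2*γ3 - 13/3*γ12 + 8/3*γ13 + 6*γ23 + 6*γ123
second term: -3 + 13/12*γ2 + 5/2*γ3 + 1/3*γ12 + 1/3*γ13 + 6*γ23 + 6*γ123
Answer: 6 + 5/2*γ2 - 5*γ3 - 14/3*γ12 + 7/3*γ13


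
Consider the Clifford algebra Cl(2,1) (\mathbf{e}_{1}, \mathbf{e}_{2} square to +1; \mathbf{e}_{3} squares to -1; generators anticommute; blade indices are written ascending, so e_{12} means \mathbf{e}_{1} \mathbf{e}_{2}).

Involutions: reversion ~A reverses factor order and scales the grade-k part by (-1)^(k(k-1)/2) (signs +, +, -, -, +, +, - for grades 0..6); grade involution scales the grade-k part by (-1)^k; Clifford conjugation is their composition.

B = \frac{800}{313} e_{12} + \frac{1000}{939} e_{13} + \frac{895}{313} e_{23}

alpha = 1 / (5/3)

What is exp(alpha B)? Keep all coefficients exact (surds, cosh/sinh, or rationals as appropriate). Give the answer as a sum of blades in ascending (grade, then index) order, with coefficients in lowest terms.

B^2 term by term: the squares give (\frac{800}{313})^2*(e_{12})^2 + (\frac{1000}{939})^2*(e_{13})^2 + (\frac{895}{313})^2*(e_{23})^2 = \frac{640000}{97969}*(-1) + \frac{1000000}{881721}*(+1) + \frac{801025}{97969}*(+1) = \frac{25}{9} (each basis 2-blade squares to minus the product of its generators' squares); cross terms between blades sharing an index anticommute and cancel. So B^2 = \frac{25}{9}.
B^2 = \frac{25}{9} — the series telescopes hyperbolically here: l = \frac{5}{3}, alpha*l = 1, so exp(alpha B) = cosh(1) + (sinh(1)/(\frac{5}{3}))*B = \cosh{\left(1 \right)} + (\frac{3 \sinh{\left(1 \right)}}{5})*B.
Answer: \cosh{\left(1 \right)} + \frac{480 \sinh{\left(1 \right)}}{313} e_{12} + \frac{200 \sinh{\left(1 \right)}}{313} e_{13} + \frac{537 \sinh{\left(1 \right)}}{313} e_{23}


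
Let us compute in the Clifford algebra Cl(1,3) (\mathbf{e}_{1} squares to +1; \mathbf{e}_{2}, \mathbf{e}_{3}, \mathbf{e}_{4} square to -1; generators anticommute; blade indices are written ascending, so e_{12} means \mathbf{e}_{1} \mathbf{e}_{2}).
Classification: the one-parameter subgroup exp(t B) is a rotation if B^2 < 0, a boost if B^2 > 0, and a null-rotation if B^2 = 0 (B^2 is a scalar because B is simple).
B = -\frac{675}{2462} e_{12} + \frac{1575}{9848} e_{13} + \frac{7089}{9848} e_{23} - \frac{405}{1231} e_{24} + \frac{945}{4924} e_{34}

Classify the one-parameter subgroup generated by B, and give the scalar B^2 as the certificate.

B^2 term by term: the squares give (-\frac{675}{2462})^2*(e_{12})^2 + (\frac{1575}{9848})^2*(e_{13})^2 + (\frac{7089}{9848})^2*(e_{23})^2 + (-\frac{405}{1231})^2*(e_{24})^2 + (\frac{945}{4924})^2*(e_{34})^2 = \frac{455625}{6061444}*(+1) + \frac{2480625}{96983104}*(+1) + \frac{50253921}{96983104}*(-1) + \frac{164025}{1515361}*(-1) + \frac{893025}{24245776}*(-1) = -\frac{9}{16} (each basis 2-blade squares to minus the product of its generators' squares); cross terms between blades sharing an index anticommute and cancel; the commuting (index-disjoint) pairs give grade-4 terms 2*c*c'*(blade product), which cancel blade by blade — e_{1234}: -\frac{637875}{6061444} + \frac{637875}{6061444} = 0 — confirming B is simple. So B^2 = -\frac{9}{16}.
Answer: rotation, certificate B^2 = -\frac{9}{16}. Certificate logic: -\frac{9}{16} is a conjugation-invariant scalar, so its sign fixes rotation versus boost versus null-rotation outright.


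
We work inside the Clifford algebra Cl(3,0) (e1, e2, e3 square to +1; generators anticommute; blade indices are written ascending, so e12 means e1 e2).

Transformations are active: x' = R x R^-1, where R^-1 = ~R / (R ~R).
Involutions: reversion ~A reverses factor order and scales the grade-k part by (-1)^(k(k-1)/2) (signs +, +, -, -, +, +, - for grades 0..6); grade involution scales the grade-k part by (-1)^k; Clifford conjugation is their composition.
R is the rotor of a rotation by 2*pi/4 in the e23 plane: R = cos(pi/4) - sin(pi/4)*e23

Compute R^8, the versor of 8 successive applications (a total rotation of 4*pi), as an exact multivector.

Half-angle bookkeeping: 8 applications in e23 add up to rotor phase 8*pi/4 = 2*pi, so R^8 = cos(2*pi) - sin(2*pi)*e23.
cos(2*pi) = 1 and sin(2*pi) = 0, so R^8 = 1. The total rotation 4*pi is 2 full turns, so every vector returns to itself, yet the rotor is +1, back on the identity sheet (an even number of 2*pi turns).
Answer: 1


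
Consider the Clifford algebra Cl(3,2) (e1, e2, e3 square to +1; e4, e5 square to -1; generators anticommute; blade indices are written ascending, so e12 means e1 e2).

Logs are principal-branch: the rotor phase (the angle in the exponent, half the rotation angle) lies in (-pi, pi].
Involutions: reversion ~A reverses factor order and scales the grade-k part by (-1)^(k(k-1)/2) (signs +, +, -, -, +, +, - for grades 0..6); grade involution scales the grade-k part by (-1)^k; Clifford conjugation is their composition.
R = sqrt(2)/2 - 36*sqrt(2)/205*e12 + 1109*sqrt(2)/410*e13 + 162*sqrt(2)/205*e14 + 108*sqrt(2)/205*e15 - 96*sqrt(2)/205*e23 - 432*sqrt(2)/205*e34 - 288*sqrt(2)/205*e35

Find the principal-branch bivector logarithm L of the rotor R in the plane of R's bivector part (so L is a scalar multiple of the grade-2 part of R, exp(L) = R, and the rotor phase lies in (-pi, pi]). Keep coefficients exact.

The scalar part of R is sqrt(2)/2, which pins the rotor phase on the principal branch; dividing the bivector part by the sine of that phase recovers the unit plane, and L is the phase times that plane.
Concretely: cos(phase) = sqrt(2)/2 gives phase = ±pi/4, and since phase/sin(phase) is even the sign is immaterial: L = (phase/sin(phase)) * <R>_2 = (sqrt(2)*pi/4) * <R>_2.
Answer: -18*pi/205*e12 + 1109*pi/820*e13 + 81*pi/205*e14 + 54*pi/205*e15 - 48*pi/205*e23 - 216*pi/205*e34 - 144*pi/205*e35


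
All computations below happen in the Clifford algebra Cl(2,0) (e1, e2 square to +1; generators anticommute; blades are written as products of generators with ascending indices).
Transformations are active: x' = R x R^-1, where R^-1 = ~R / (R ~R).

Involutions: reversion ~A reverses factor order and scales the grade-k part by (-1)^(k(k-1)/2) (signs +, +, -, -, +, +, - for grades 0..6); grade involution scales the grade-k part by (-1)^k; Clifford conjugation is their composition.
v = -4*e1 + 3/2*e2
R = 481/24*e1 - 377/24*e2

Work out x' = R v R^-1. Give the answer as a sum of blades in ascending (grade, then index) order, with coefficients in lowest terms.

~R = 481/24*e1 - 377/24*e2, and R ~R = 186745/288, so R^-1 = ~R / (186745/288).
R v = -4979/48 - 1573/48*e1 e2
Answer: -5331/2210*e1 + 3896/1105*e2


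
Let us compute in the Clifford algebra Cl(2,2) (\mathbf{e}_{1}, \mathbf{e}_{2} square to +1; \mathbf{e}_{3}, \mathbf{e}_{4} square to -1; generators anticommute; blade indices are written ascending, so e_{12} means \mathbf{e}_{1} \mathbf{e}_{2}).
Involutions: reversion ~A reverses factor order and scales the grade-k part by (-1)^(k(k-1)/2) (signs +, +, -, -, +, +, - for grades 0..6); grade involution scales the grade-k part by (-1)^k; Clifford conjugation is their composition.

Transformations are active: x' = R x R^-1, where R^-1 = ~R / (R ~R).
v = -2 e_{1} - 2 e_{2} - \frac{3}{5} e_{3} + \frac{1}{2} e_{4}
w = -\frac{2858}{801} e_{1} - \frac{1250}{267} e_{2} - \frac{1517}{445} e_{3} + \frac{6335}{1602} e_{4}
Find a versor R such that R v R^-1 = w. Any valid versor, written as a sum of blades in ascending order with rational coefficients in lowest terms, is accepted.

Why this works: both vectors square to \frac{739}{100}, so q(v) = q(w) and R = v + w = -\frac{4460}{801} e_{1} - \frac{1784}{267} e_{2} - \frac{1784}{445} e_{3} + \frac{3568}{801} e_{4} carries v to w — its own direction survives, the complement (v - w)/2 flips.
Answer: -\frac{4460}{801} e_{1} - \frac{1784}{267} e_{2} - \frac{1784}{445} e_{3} + \frac{3568}{801} e_{4}


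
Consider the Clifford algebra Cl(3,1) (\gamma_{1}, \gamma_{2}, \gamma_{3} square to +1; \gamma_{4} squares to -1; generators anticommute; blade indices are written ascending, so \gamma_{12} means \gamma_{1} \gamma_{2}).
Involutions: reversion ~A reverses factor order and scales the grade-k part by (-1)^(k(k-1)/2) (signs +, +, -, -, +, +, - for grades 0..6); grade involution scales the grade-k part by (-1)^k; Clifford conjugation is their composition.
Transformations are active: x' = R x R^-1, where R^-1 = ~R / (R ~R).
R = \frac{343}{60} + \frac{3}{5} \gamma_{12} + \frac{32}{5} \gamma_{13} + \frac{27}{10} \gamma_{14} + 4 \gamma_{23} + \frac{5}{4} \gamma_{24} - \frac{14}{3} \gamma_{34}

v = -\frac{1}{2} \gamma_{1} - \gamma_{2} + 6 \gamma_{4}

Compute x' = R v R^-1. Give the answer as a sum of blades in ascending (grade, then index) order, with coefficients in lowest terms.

~R = \frac{343}{60} - \frac{3}{5} \gamma_{12} - \frac{32}{5} \gamma_{13} - \frac{27}{10} \gamma_{14} - 4 \gamma_{23} - \frac{5}{4} \gamma_{24} + \frac{14}{3} \gamma_{34}, and R ~R = \frac{5937}{100}, so R^-1 = ~R / (\frac{5937}{100}).
R v = -\frac{2359}{120} \gamma_{1} - \frac{155}{12} \gamma_{2} + \frac{176}{5} \gamma_{3} + \frac{369}{10} \gamma_{4} + \frac{22}{5} \gamma_{123} + \frac{227}{40} \gamma_{124} + \frac{611}{15} \gamma_{134} + \frac{86}{3} \gamma_{234}
Answer: \frac{13741}{3958} \gamma_{1} + \frac{5119}{1979} \gamma_{2} + \frac{23312}{1979} \gamma_{3} + \frac{27440}{1979} \gamma_{4}


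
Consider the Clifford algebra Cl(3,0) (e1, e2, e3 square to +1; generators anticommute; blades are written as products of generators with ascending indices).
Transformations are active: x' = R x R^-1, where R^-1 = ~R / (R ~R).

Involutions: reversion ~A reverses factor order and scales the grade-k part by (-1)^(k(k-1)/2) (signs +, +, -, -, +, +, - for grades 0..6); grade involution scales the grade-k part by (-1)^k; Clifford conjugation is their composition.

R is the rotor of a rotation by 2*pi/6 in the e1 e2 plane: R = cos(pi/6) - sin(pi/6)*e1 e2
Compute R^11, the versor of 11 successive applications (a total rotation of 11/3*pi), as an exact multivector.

Half-angle bookkeeping: 11 applications in e1 e2 add up to rotor phase 11*pi/6 = 11*pi/6, so R^11 = cos(11*pi/6) - sin(11*pi/6)*e1 e2.
cos(11*pi/6) = sqrt(3)/2 and sin(11*pi/6) = -1/2, so R^11 = sqrt(3)/2 + 1/2*e1 e2. The net rotation is 5/3*pi (after discarding 1 full turn, each of which contributes a factor -1 to the rotor); the rotor keeps the half-angle phase exactly.
Answer: sqrt(3)/2 + 1/2*e1 e2


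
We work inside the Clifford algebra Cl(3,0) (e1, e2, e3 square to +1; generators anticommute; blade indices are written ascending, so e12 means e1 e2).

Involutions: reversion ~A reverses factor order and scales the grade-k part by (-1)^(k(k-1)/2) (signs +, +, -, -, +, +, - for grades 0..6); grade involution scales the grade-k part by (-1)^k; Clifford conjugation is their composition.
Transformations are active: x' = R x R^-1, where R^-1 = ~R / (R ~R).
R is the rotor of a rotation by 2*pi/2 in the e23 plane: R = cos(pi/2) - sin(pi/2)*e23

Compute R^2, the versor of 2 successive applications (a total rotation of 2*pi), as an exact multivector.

Half-angle bookkeeping: 2 applications in e23 add up to rotor phase 2*pi/2 = pi, so R^2 = cos(pi) - sin(pi)*e23.
cos(pi) = -1 and sin(pi) = 0, so R^2 = -1. The total rotation 2*pi is 1 full turn, so every vector returns to itself, yet the rotor is -1, on the OTHER sheet of the double cover (an odd number of 2*pi turns).
Answer: -1


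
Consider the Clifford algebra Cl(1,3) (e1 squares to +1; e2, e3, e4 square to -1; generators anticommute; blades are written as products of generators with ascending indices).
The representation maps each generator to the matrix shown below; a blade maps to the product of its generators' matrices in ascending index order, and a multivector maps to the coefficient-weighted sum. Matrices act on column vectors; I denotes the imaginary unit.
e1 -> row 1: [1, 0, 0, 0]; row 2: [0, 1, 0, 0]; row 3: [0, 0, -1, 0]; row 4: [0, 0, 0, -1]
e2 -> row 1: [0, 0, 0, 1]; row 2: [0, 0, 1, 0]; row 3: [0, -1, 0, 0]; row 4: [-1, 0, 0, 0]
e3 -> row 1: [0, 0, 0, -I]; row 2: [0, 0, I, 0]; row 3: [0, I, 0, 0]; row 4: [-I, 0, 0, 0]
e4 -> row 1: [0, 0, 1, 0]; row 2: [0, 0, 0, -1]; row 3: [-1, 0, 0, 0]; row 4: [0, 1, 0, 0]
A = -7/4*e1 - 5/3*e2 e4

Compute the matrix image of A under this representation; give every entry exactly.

Bivector images (products of the table entries): rho(e2 e4) = rho(e2)rho(e4) = row 1: [0, 1, 0, 0]; row 2: [-1, 0, 0, 0]; row 3: [0, 0, 0, 1]; row 4: [0, 0, -1, 0].
M = (-7/4)*rho(e1) + (-5/3)*rho(e2 e4), summed entrywise:
Answer: row 1: [-7/4, -5/3, 0, 0]; row 2: [5/3, -7/4, 0, 0]; row 3: [0, 0, 7/4, -5/3]; row 4: [0, 0, 5/3, 7/4]


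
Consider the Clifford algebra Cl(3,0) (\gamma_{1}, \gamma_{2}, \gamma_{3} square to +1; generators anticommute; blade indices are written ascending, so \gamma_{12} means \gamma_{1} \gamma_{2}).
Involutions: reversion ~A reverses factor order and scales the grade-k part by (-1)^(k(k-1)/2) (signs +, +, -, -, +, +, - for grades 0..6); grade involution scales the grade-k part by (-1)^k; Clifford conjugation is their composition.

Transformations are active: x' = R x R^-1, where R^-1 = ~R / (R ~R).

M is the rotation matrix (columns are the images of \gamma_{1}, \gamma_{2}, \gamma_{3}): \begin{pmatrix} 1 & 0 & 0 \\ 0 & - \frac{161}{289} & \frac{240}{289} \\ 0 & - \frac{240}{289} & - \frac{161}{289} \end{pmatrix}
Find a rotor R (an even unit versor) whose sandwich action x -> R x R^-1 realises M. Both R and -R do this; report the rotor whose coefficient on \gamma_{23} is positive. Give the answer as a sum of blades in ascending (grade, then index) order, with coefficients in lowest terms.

Method: write R = a + b12*\gamma_{12} + b13*\gamma_{13} + b23*\gamma_{23} with a^2 + b12^2 + b13^2 + b23^2 = 1 (so R^-1 = ~R). Expanding the columns R e_j ~R gives tr M = 4a^2 - 1 and, from the antisymmetric part, M21 - M12 = -4a*b12, M13 - M31 = 4a*b13, M32 - M23 = -4a*b23.
Here tr M = -\frac{33}{289}, so a^2 = (1 + tr M)/4 = \frac{64}{289} and a = ±\frac{8}{17}. Taking a = \frac{8}{17}: M21 - M12 = 0, M13 - M31 = 0, M32 - M23 = -\frac{480}{289}, giving b12 = 0, b13 = 0, b23 = \frac{15}{17}, i.e. R = \frac{8}{17} + \frac{15}{17} \gamma_{23}.
Its \gamma_{23} coefficient is already positive.
Answer: \frac{8}{17} + \frac{15}{17} \gamma_{23}. Key observation: the double cover Spin(3) -> SO(3) sends R and -R to the same matrix (trace -\frac{33}{289} here), so the stated sign of the \gamma_{23} coefficient is what selects one sheet.


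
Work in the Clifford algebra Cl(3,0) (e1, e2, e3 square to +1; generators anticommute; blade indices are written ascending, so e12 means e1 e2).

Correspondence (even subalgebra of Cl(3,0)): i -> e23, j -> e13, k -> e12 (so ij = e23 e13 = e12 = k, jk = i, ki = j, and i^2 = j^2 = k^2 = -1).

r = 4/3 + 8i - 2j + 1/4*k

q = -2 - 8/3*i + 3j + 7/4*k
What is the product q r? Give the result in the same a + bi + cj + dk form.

In blades: q = -2 + 7/4*e12 + 3*e13 - 8/3*e23, r = 4/3 + 1/4*e12 - 2*e13 + 8*e23.
Distribute q over r term by term (generator squares from the signature, products reordered to ascending indices): (-2)*r = -8/3 - 1/2*e12 + 4*e13 - 16*e23; (7/4*e12)*r = -7/16 + 7/3*e12 + 14*e13 + 7/2*e23; (3*e13)*r = 6 - 24*e12 + 4*e13 + 3/4*e23; (-8/3*e23)*r = 64/3 + 16/3*e12 + 2/3*e13 - 32/9*e23.
Sum: 1163/48 - 101/6*e12 + 68/3*e13 - 551/36*e23; translating back through the correspondence:
Answer: 1163/48 - 551/36*i + 68/3*j - 101/6*k


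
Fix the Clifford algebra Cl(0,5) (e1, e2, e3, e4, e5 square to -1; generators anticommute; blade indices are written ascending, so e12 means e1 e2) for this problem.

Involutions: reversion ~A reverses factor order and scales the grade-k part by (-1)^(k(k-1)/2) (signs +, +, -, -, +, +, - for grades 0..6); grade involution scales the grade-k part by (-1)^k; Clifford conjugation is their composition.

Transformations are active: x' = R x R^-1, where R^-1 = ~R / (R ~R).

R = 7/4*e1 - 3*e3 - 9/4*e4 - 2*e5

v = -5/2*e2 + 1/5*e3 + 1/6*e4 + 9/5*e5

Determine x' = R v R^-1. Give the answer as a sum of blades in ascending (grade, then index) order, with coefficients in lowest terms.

~R = 7/4*e1 - 3*e3 - 9/4*e4 - 2*e5, and R ~R = -169/8, so R^-1 = ~R / (-169/8).
R v = 183/40 - 35/8*e12 + 7/20*e13 + 7/24*e14 + 63/20*e15 - 15/2*e23 - 45/8*e24 - 5*e25 - 1/20*e34 - 5*e35 - 223/60*e45
Answer: -1281/1690*e1 + 5/2*e2 + 929/845*e3 + 2048/2535*e4 - 789/845*e5


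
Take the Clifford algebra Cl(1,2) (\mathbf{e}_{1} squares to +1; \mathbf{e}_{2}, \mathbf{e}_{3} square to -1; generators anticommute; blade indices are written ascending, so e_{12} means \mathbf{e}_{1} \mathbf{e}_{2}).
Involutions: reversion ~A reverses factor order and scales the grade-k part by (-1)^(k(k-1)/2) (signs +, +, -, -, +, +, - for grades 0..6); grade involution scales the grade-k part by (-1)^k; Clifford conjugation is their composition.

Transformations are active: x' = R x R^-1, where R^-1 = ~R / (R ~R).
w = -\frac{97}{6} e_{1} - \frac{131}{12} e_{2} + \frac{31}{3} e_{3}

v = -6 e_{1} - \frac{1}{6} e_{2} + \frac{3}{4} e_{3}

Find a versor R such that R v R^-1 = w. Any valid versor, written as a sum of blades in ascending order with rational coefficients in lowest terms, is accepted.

R = v + w = -\frac{133}{6} e_{1} - \frac{133}{12} e_{2} + \frac{133}{12} e_{3} works: the equal norms (\frac{5099}{144}) guarantee its sandwich swaps v into w.
Answer: -\frac{133}{6} e_{1} - \frac{133}{12} e_{2} + \frac{133}{12} e_{3}


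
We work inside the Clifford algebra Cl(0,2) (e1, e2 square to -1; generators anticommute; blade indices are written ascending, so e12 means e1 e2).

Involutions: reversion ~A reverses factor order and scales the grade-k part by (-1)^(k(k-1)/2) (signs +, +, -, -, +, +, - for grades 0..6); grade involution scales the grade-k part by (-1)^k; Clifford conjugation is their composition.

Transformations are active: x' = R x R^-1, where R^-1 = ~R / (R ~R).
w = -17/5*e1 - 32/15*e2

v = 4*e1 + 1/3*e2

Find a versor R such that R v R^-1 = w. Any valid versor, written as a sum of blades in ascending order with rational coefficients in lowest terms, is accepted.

Why this works: both vectors square to -145/9, so q(v) = q(w) and R = v + w = 3/5*e1 - 9/5*e2 carries v to w — its own direction survives, the complement (v - w)/2 flips.
Answer: 3/5*e1 - 9/5*e2


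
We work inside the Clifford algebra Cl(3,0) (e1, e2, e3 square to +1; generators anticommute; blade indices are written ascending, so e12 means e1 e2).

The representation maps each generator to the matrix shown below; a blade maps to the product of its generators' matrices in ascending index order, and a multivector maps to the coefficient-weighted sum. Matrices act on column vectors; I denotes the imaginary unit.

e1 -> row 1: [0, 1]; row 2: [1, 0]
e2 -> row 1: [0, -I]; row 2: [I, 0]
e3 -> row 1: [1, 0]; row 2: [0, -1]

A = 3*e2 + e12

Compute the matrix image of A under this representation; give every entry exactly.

Bivector images (products of the table entries): rho(e12) = rho(e1)rho(e2) = row 1: [I, 0]; row 2: [0, -I].
M = (3)*rho(e2) + (1)*rho(e12), summed entrywise:
Answer: row 1: [I, -3*I]; row 2: [3*I, -I]


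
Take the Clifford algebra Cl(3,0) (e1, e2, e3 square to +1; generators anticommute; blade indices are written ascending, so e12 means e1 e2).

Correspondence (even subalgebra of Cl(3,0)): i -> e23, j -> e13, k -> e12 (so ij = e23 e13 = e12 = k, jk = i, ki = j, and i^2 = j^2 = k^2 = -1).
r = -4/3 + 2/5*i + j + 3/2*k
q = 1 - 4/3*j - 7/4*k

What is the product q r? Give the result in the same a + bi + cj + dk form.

In blades: q = 1 - 7/4*e12 - 4/3*e13, r = -4/3 + 3/2*e12 + e13 + 2/5*e23.
Distribute q over r term by term (generator squares from the signature, products reordered to ascending indices): (1)*r = -4/3 + 3/2*e12 + e13 + 2/5*e23; (-7/4*e12)*r = 21/8 + 7/3*e12 - 7/10*e13 + 7/4*e23; (-4/3*e13)*r = 4/3 + 8/15*e12 + 16/9*e13 - 2*e23.
Sum: 21/8 + 131/30*e12 + 187/90*e13 + 3/20*e23; translating back through the correspondence:
Answer: 21/8 + 3/20*i + 187/90*j + 131/30*k


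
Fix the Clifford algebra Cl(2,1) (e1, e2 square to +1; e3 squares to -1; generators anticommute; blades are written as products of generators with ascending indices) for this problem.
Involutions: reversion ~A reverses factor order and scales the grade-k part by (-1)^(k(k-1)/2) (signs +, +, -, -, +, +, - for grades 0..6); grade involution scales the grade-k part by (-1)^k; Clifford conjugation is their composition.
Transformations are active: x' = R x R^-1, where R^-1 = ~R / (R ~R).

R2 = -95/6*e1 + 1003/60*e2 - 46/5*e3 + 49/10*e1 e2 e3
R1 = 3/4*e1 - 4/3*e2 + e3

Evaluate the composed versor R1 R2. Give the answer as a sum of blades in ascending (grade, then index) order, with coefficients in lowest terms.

Distribute over the terms of R1 (each basis-blade product reordered to ascending indices, repeated generators contracted through their squares):
(3/4*e1) R2 = -95/8 + 1003/80*e1 e2 - 69/10*e1 e3 + 147/40*e2 e3
(-4/3*e2) R2 = -1003/45 - 190/9*e1 e2 + 98/15*e1 e3 + 184/15*e2 e3
(e3) R2 = 46/5 - 49/10*e1 e2 + 95/6*e1 e3 - 1003/60*e2 e3
Summing the partial products and collecting blades:
Answer: -8987/360 - 9701/720*e1 e2 + 232/15*e1 e3 - 31/40*e2 e3


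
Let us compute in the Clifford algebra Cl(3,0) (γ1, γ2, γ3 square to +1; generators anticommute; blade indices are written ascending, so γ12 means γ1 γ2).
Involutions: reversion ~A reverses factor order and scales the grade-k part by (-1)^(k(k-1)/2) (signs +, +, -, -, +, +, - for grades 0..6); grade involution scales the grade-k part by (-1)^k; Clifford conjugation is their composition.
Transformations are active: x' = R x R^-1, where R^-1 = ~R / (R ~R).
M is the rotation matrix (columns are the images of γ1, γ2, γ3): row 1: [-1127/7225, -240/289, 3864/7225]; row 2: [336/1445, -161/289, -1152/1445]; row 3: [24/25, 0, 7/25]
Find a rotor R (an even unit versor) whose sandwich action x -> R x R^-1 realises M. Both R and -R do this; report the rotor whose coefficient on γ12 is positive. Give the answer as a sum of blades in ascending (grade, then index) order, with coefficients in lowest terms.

Method: write R = a + b12*γ12 + b13*γ13 + b23*γ23 with a^2 + b12^2 + b13^2 + b23^2 = 1 (so R^-1 = ~R). Expanding the columns R e_j ~R gives tr M = 4a^2 - 1 and, from the antisymmetric part, M21 - M12 = -4a*b12, M13 - M31 = 4a*b13, M32 - M23 = -4a*b23.
Here tr M = -3129/7225, so a^2 = (1 + tr M)/4 = 1024/7225 and a = ±32/85. Taking a = 32/85: M21 - M12 = 1536/1445, M13 - M31 = -3072/7225, M32 - M23 = 1152/1445, giving b12 = -12/17, b13 = -24/85, b23 = -9/17, i.e. R = 32/85 - 12/17*γ12 - 24/85*γ13 - 9/17*γ23.
Its γ12 coefficient is negative, so report the other preimage -R.
Answer: -32/85 + 12/17*γ12 + 24/85*γ13 + 9/17*γ23. Note: both R and -R realise this M (trace -3129/7225); the covering map identifies them, and the γ12-coefficient sign is the tie-breaker.


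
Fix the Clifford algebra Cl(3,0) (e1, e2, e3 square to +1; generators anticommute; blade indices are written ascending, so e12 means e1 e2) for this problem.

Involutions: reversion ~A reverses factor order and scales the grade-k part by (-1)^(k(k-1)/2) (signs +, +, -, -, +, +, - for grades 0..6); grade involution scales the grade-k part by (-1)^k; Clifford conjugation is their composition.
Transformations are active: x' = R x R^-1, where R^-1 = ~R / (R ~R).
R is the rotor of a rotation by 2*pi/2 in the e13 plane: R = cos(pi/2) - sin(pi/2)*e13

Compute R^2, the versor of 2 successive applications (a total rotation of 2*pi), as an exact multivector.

The rotor phase is half the rotation angle and phases add under composition, so 2 steps in the e13 plane accumulate phase 2*(pi/2) = pi: R^2 = cos(pi) - sin(pi)*e13.
cos(pi) = -1 and sin(pi) = 0, so R^2 = -1. The total rotation 2*pi is 1 full turn, so every vector returns to itself, yet the rotor is -1, on the OTHER sheet of the double cover (an odd number of 2*pi turns).
Answer: -1


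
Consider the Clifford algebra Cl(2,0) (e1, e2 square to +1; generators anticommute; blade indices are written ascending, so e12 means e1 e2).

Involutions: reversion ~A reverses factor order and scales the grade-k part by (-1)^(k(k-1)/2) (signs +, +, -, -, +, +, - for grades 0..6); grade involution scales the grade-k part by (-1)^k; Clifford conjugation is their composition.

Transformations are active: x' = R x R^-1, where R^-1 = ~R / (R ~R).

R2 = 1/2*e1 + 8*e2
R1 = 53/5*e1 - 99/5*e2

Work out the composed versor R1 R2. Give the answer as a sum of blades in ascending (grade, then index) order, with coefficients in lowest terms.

Distribute over the terms of R1 (each basis-blade product reordered to ascending indices, repeated generators contracted through their squares):
(53/5*e1) R2 = 53/10 + 424/5*e12
(-99/5*e2) R2 = -792/5 + 99/10*e12
Summing the partial products and collecting blades:
Answer: -1531/10 + 947/10*e12


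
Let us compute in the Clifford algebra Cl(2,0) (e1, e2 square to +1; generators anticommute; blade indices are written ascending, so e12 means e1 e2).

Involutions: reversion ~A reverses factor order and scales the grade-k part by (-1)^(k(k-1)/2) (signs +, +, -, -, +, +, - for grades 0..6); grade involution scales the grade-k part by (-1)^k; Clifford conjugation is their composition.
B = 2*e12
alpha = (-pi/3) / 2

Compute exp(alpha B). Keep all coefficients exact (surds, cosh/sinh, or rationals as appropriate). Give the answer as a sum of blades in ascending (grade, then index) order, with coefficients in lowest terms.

B^2 = (2)^2*(e12)^2 = 4*(-1) = -4 (a basis 2-blade squares to minus the product of its generators' squares).
B^2 = -4 — B^2 < 0, so the exponential closes trigonometrically: l = 2, alpha*l = -pi/3, so exp(alpha B) = cos(-pi/3) + (sin(-pi/3)/2)*B = 1/2 + (-sqrt(3)/4)*B.
Answer: 1/2 - sqrt(3)/2*e12


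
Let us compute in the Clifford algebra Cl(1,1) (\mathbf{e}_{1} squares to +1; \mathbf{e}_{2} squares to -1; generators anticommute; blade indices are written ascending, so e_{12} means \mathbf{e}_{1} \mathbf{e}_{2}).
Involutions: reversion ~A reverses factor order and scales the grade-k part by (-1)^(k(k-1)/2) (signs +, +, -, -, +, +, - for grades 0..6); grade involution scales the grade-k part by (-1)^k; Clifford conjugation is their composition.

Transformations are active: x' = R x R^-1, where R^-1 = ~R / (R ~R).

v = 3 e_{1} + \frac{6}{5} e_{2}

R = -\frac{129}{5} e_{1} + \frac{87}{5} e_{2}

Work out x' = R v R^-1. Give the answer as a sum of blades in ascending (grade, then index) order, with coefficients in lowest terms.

~R = -\frac{129}{5} e_{1} + \frac{87}{5} e_{2}, and R ~R = \frac{9072}{25}, so R^-1 = ~R / (\frac{9072}{25}).
R v = -\frac{2457}{25} - \frac{2079}{25} e_{12}
Answer: \frac{439}{40} e_{1} - \frac{85}{8} e_{2}


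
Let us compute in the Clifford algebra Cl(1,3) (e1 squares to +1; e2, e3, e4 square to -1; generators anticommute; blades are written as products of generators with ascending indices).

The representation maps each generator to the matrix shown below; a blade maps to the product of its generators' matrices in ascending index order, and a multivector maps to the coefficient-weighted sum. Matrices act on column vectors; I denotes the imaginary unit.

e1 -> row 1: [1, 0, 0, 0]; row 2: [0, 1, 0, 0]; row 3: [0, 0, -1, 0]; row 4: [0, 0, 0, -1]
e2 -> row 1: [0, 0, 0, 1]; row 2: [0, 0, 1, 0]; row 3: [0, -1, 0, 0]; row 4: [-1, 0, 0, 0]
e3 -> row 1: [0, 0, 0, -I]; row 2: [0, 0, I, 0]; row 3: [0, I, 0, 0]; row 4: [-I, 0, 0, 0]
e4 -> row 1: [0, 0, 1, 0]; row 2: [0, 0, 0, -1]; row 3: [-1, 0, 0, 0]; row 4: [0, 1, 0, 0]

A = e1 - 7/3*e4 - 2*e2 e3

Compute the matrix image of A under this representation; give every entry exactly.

Bivector images (products of the table entries): rho(e2 e3) = rho(e2)rho(e3) = row 1: [-I, 0, 0, 0]; row 2: [0, I, 0, 0]; row 3: [0, 0, -I, 0]; row 4: [0, 0, 0, I].
M = (1)*rho(e1) + (-7/3)*rho(e4) + (-2)*rho(e2 e3), summed entrywise:
Answer: row 1: [1 + 2*I, 0, -7/3, 0]; row 2: [0, 1 - 2*I, 0, 7/3]; row 3: [7/3, 0, -1 + 2*I, 0]; row 4: [0, -7/3, 0, -1 - 2*I]


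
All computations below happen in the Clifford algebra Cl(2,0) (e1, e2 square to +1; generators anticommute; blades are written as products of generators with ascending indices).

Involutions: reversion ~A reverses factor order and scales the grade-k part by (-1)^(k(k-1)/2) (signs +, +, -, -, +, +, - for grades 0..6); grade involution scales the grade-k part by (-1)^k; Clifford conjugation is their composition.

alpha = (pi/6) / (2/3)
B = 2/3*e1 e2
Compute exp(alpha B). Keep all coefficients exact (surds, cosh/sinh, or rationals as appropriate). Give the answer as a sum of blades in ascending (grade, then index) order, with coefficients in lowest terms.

B^2 = (2/3)^2*(e1 e2)^2 = 4/9*(-1) = -4/9 (a basis 2-blade squares to minus the product of its generators' squares).
B^2 = -4/9 — the series telescopes trigonometrically here: l = 2/3, alpha*l = pi/6, so exp(alpha B) = cos(pi/6) + (sin(pi/6)/(2/3))*B = sqrt(3)/2 + (3/4)*B.
Answer: sqrt(3)/2 + 1/2*e1 e2
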